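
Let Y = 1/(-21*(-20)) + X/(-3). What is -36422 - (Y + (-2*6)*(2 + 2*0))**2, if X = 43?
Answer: -6684018601/176400 ≈ -37891.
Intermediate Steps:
Y = -6019/420 (Y = 1/(-21*(-20)) + 43/(-3) = -1/21*(-1/20) + 43*(-1/3) = 1/420 - 43/3 = -6019/420 ≈ -14.331)
-36422 - (Y + (-2*6)*(2 + 2*0))**2 = -36422 - (-6019/420 + (-2*6)*(2 + 2*0))**2 = -36422 - (-6019/420 - 12*(2 + 0))**2 = -36422 - (-6019/420 - 12*2)**2 = -36422 - (-6019/420 - 24)**2 = -36422 - (-16099/420)**2 = -36422 - 1*259177801/176400 = -36422 - 259177801/176400 = -6684018601/176400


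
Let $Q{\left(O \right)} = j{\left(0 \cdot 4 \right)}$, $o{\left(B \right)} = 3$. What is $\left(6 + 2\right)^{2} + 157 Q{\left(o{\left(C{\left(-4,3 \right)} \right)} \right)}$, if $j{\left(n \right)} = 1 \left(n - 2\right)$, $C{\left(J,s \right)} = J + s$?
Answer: $-250$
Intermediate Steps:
$j{\left(n \right)} = -2 + n$ ($j{\left(n \right)} = 1 \left(-2 + n\right) = -2 + n$)
$Q{\left(O \right)} = -2$ ($Q{\left(O \right)} = -2 + 0 \cdot 4 = -2 + 0 = -2$)
$\left(6 + 2\right)^{2} + 157 Q{\left(o{\left(C{\left(-4,3 \right)} \right)} \right)} = \left(6 + 2\right)^{2} + 157 \left(-2\right) = 8^{2} - 314 = 64 - 314 = -250$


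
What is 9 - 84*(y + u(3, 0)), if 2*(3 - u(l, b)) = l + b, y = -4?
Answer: 219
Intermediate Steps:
u(l, b) = 3 - b/2 - l/2 (u(l, b) = 3 - (l + b)/2 = 3 - (b + l)/2 = 3 + (-b/2 - l/2) = 3 - b/2 - l/2)
9 - 84*(y + u(3, 0)) = 9 - 84*(-4 + (3 - ½*0 - ½*3)) = 9 - 84*(-4 + (3 + 0 - 3/2)) = 9 - 84*(-4 + 3/2) = 9 - 84*(-5)/2 = 9 - 12*(-35/2) = 9 + 210 = 219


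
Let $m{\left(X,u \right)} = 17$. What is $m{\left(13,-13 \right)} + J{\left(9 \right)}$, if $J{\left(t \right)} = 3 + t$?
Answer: $29$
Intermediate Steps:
$m{\left(13,-13 \right)} + J{\left(9 \right)} = 17 + \left(3 + 9\right) = 17 + 12 = 29$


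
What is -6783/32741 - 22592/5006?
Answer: -386820185/81950723 ≈ -4.7202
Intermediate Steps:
-6783/32741 - 22592/5006 = -6783*1/32741 - 22592*1/5006 = -6783/32741 - 11296/2503 = -386820185/81950723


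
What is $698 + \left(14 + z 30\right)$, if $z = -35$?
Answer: $-338$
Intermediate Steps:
$698 + \left(14 + z 30\right) = 698 + \left(14 - 1050\right) = 698 - 1036 = -338$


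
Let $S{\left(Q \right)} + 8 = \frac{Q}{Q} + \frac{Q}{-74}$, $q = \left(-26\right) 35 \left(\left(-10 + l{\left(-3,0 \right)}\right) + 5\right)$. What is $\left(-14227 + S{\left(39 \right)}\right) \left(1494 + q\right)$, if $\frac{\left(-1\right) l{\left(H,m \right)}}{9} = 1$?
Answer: $- \frac{7496727535}{37} \approx -2.0261 \cdot 10^{8}$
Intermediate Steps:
$l{\left(H,m \right)} = -9$ ($l{\left(H,m \right)} = \left(-9\right) 1 = -9$)
$q = 12740$ ($q = \left(-26\right) 35 \left(\left(-10 - 9\right) + 5\right) = - 910 \left(-19 + 5\right) = \left(-910\right) \left(-14\right) = 12740$)
$S{\left(Q \right)} = -7 - \frac{Q}{74}$ ($S{\left(Q \right)} = -8 + \left(\frac{Q}{Q} + \frac{Q}{-74}\right) = -8 + \left(1 + Q \left(- \frac{1}{74}\right)\right) = -8 - \left(-1 + \frac{Q}{74}\right) = -7 - \frac{Q}{74}$)
$\left(-14227 + S{\left(39 \right)}\right) \left(1494 + q\right) = \left(-14227 - \frac{557}{74}\right) \left(1494 + 12740\right) = \left(-14227 - \frac{557}{74}\right) 14234 = \left(- \frac{1053355}{74}\right) 14234 = - \frac{7496727535}{37}$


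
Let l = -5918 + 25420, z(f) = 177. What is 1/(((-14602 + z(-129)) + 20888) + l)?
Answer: 1/25965 ≈ 3.8513e-5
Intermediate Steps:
l = 19502
1/(((-14602 + z(-129)) + 20888) + l) = 1/(((-14602 + 177) + 20888) + 19502) = 1/((-14425 + 20888) + 19502) = 1/(6463 + 19502) = 1/25965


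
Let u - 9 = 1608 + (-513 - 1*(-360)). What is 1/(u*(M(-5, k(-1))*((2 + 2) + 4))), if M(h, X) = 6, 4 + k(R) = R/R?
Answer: 1/70272 ≈ 1.4230e-5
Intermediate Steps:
k(R) = -3 (k(R) = -4 + R/R = -4 + 1 = -3)
u = 1464 (u = 9 + (1608 + (-513 - 1*(-360))) = 9 + (1608 + (-513 + 360)) = 9 + (1608 - 153) = 9 + 1455 = 1464)
1/(u*(M(-5, k(-1))*((2 + 2) + 4))) = 1/(1464*(6*((2 + 2) + 4))) = 1/(1464*(6*(4 + 4))) = 1/(1464*(6*8)) = 1/(1464*48) = 1/70272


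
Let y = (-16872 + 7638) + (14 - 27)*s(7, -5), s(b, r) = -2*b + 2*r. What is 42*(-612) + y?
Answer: -34626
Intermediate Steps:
y = -8922 (y = (-16872 + 7638) + (14 - 27)*(-2*7 + 2*(-5)) = -9234 - 13*(-14 - 10) = -9234 - 13*(-24) = -9234 + 312 = -8922)
42*(-612) + y = 42*(-612) - 8922 = -25704 - 8922 = -34626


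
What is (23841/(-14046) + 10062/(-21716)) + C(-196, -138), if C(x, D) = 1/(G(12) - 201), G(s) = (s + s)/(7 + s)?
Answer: -104455656506/48231751755 ≈ -2.1657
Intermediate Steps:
G(s) = 2*s/(7 + s) (G(s) = (2*s)/(7 + s) = 2*s/(7 + s))
C(x, D) = -19/3795 (C(x, D) = 1/(2*12/(7 + 12) - 201) = 1/(2*12/19 - 201) = 1/(2*12*(1/19) - 201) = 1/(24/19 - 201) = 1/(-3795/19) = -19/3795)
(23841/(-14046) + 10062/(-21716)) + C(-196, -138) = (23841/(-14046) + 10062/(-21716)) - 19/3795 = (23841*(-1/14046) + 10062*(-1/21716)) - 19/3795 = (-7947/4682 - 5031/10858) - 19/3795 = -27460917/12709289 - 19/3795 = -104455656506/48231751755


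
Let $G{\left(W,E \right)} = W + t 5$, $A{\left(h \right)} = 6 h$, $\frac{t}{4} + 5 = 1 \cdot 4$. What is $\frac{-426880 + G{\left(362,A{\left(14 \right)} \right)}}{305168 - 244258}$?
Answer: $- \frac{213269}{30455} \approx -7.0028$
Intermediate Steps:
$t = -4$ ($t = -20 + 4 \cdot 1 \cdot 4 = -20 + 4 \cdot 4 = -20 + 16 = -4$)
$G{\left(W,E \right)} = -20 + W$ ($G{\left(W,E \right)} = W - 20 = -20 + W$)
$\frac{-426880 + G{\left(362,A{\left(14 \right)} \right)}}{305168 - 244258} = \frac{-426880 + \left(-20 + 362\right)}{305168 - 244258} = \frac{-426880 + 342}{60910} = \left(-426538\right) \frac{1}{60910} = - \frac{213269}{30455}$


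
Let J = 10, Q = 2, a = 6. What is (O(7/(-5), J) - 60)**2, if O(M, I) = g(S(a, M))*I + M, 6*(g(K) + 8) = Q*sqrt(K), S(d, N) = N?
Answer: 4495141/225 - 2828*I*sqrt(35)/15 ≈ 19978.0 - 1115.4*I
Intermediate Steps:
g(K) = -8 + sqrt(K)/3 (g(K) = -8 + (2*sqrt(K))/6 = -8 + sqrt(K)/3)
O(M, I) = M + I*(-8 + sqrt(M)/3) (O(M, I) = (-8 + sqrt(M)/3)*I + M = I*(-8 + sqrt(M)/3) + M = M + I*(-8 + sqrt(M)/3))
(O(7/(-5), J) - 60)**2 = ((7/(-5) + (1/3)*10*(-24 + sqrt(7/(-5)))) - 60)**2 = ((7*(-1/5) + (1/3)*10*(-24 + sqrt(7*(-1/5)))) - 60)**2 = ((-7/5 + (1/3)*10*(-24 + sqrt(-7/5))) - 60)**2 = ((-7/5 + (1/3)*10*(-24 + I*sqrt(35)/5)) - 60)**2 = ((-7/5 + (-80 + 2*I*sqrt(35)/3)) - 60)**2 = ((-407/5 + 2*I*sqrt(35)/3) - 60)**2 = (-707/5 + 2*I*sqrt(35)/3)**2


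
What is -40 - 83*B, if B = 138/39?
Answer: -4338/13 ≈ -333.69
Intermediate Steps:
B = 46/13 (B = 138*(1/39) = 46/13 ≈ 3.5385)
-40 - 83*B = -40 - 83*46/13 = -40 - 3818/13 = -4338/13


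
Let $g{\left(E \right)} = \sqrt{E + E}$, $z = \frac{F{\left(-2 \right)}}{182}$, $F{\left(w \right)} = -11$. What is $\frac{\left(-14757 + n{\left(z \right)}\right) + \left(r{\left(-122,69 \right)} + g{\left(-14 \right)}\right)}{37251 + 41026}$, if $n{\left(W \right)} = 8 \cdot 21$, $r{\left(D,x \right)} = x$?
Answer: $- \frac{14520}{78277} + \frac{2 i \sqrt{7}}{78277} \approx -0.1855 + 6.76 \cdot 10^{-5} i$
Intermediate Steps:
$z = - \frac{11}{182} \approx -0.06044$
$g{\left(E \right)} = \sqrt{2} \sqrt{E}$ ($g{\left(E \right)} = \sqrt{2 E} = \sqrt{2} \sqrt{E}$)
$n{\left(W \right)} = 168$
$\frac{\left(-14757 + n{\left(z \right)}\right) + \left(r{\left(-122,69 \right)} + g{\left(-14 \right)}\right)}{37251 + 41026} = \frac{\left(-14757 + 168\right) + \left(69 + \sqrt{2} \sqrt{-14}\right)}{37251 + 41026} = \frac{-14589 + \left(69 + \sqrt{2} i \sqrt{14}\right)}{78277} = \left(-14589 + \left(69 + 2 i \sqrt{7}\right)\right) \frac{1}{78277} = \left(-14520 + 2 i \sqrt{7}\right) \frac{1}{78277} = - \frac{14520}{78277} + \frac{2 i \sqrt{7}}{78277}$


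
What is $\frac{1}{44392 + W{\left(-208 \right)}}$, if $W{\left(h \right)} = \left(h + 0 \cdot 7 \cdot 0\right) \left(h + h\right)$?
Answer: $\frac{1}{130920} \approx 7.6383 \cdot 10^{-6}$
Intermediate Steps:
$W{\left(h \right)} = 2 h^{2}$ ($W{\left(h \right)} = \left(h + 0 \cdot 0\right) 2 h = \left(h + 0\right) 2 h = h 2 h = 2 h^{2}$)
$\frac{1}{44392 + W{\left(-208 \right)}} = \frac{1}{44392 + 2 \left(-208\right)^{2}} = \frac{1}{44392 + 2 \cdot 43264} = \frac{1}{44392 + 86528} = \frac{1}{130920}$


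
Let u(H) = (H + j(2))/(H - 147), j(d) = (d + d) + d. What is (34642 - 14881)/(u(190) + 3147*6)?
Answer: 849723/812122 ≈ 1.0463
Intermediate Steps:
j(d) = 3*d (j(d) = 2*d + d = 3*d)
u(H) = (6 + H)/(-147 + H) (u(H) = (H + 3*2)/(H - 147) = (H + 6)/(-147 + H) = (6 + H)/(-147 + H))
(34642 - 14881)/(u(190) + 3147*6) = (34642 - 14881)/((6 + 190)/(-147 + 190) + 3147*6) = 19761/(196/43 + 18882) = 19761/(812122/43) = 19761*(43/812122) = 849723/812122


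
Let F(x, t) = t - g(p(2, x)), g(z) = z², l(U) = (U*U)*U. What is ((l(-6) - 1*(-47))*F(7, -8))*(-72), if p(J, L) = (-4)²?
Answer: -3212352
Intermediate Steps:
p(J, L) = 16
l(U) = U³ (l(U) = U²*U = U³)
F(x, t) = -256 + t (F(x, t) = t - 1*16² = t - 1*256 = t - 256 = -256 + t)
((l(-6) - 1*(-47))*F(7, -8))*(-72) = (((-6)³ - 1*(-47))*(-256 - 8))*(-72) = ((-216 + 47)*(-264))*(-72) = -169*(-264)*(-72) = 44616*(-72) = -3212352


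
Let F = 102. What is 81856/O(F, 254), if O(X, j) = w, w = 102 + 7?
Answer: 81856/109 ≈ 750.97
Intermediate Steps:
w = 109
O(X, j) = 109
81856/O(F, 254) = 81856/109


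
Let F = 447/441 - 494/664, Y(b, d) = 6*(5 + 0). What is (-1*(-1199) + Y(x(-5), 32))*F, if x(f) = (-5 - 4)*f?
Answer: 16172411/48804 ≈ 331.37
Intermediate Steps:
x(f) = -9*f
Y(b, d) = 30 (Y(b, d) = 6*5 = 30)
F = 13159/48804 (F = 447*(1/441) - 494*1/664 = 149/147 - 247/332 = 13159/48804 ≈ 0.26963)
(-1*(-1199) + Y(x(-5), 32))*F = (-1*(-1199) + 30)*(13159/48804) = (1199 + 30)*(13159/48804) = 1229*(13159/48804) = 16172411/48804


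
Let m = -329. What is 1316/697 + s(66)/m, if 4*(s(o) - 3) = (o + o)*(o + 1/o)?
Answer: -2175083/458626 ≈ -4.7426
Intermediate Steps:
s(o) = 3 + o*(o + 1/o)/2 (s(o) = 3 + ((o + o)*(o + 1/o))/4 = 3 + ((2*o)*(o + 1/o))/4 = 3 + (2*o*(o + 1/o))/4 = 3 + o*(o + 1/o)/2)
1316/697 + s(66)/m = 1316/697 + (7/2 + (½)*66²)/(-329) = 1316*(1/697) + (7/2 + (½)*4356)*(-1/329) = 1316/697 + (7/2 + 2178)*(-1/329) = 1316/697 + (4363/2)*(-1/329) = 1316/697 - 4363/658 = -2175083/458626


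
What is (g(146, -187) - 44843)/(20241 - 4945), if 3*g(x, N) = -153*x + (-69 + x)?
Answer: -78395/22944 ≈ -3.4168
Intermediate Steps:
g(x, N) = -23 - 152*x/3 (g(x, N) = (-153*x + (-69 + x))/3 = (-69 - 152*x)/3 = -23 - 152*x/3)
(g(146, -187) - 44843)/(20241 - 4945) = ((-23 - 152/3*146) - 44843)/(20241 - 4945) = ((-23 - 22192/3) - 44843)/15296 = (-22261/3 - 44843)*(1/15296) = -156790/3*1/15296 = -78395/22944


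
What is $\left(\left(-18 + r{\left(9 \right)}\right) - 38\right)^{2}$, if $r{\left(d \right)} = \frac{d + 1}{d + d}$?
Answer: $\frac{249001}{81} \approx 3074.1$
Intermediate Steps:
$r{\left(d \right)} = \frac{1 + d}{2 d}$
$\left(\left(-18 + r{\left(9 \right)}\right) - 38\right)^{2} = \left(\left(-18 + \frac{1 + 9}{2 \cdot 9}\right) - 38\right)^{2} = \left(\left(-18 + \frac{1}{2} \cdot \frac{1}{9} \cdot 10\right) - 38\right)^{2} = \left(\left(-18 + \frac{5}{9}\right) - 38\right)^{2} = \left(- \frac{157}{9} - 38\right)^{2} = \left(- \frac{499}{9}\right)^{2} = \frac{249001}{81}$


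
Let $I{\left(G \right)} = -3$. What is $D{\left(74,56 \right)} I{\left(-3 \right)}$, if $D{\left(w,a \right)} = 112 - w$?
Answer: $-114$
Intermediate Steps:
$D{\left(74,56 \right)} I{\left(-3 \right)} = \left(112 - 74\right) \left(-3\right) = 38 \left(-3\right) = -114$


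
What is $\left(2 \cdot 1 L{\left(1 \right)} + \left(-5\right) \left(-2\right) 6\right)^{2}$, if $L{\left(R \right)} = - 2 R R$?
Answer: $3136$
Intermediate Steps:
$L{\left(R \right)} = - 2 R^{2}$
$\left(2 \cdot 1 L{\left(1 \right)} + \left(-5\right) \left(-2\right) 6\right)^{2} = \left(2 \cdot 1 \left(- 2 \cdot 1^{2}\right) + \left(-5\right) \left(-2\right) 6\right)^{2} = \left(2 \left(\left(-2\right) 1\right) + 10 \cdot 6\right)^{2} = \left(2 \left(-2\right) + 60\right)^{2} = \left(-4 + 60\right)^{2} = 56^{2} = 3136$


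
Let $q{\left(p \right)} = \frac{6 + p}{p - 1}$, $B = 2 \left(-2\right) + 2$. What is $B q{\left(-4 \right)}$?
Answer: $\frac{4}{5} \approx 0.8$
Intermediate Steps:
$B = -2$ ($B = -4 + 2 = -2$)
$q{\left(p \right)} = \frac{6 + p}{-1 + p}$
$B q{\left(-4 \right)} = - 2 \frac{6 - 4}{-1 - 4} = - 2 \frac{1}{-5} \cdot 2 = - 2 \left(\left(- \frac{1}{5}\right) 2\right) = \left(-2\right) \left(- \frac{2}{5}\right) = \frac{4}{5}$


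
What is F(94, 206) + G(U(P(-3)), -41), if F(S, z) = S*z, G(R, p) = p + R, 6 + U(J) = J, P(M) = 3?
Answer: 19320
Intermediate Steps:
U(J) = -6 + J
G(R, p) = R + p
F(94, 206) + G(U(P(-3)), -41) = 94*206 + ((-6 + 3) - 41) = 19364 + (-3 - 41) = 19364 - 44 = 19320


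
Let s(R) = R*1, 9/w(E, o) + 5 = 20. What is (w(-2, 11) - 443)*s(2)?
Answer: -4424/5 ≈ -884.80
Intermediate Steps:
w(E, o) = ⅗ (w(E, o) = 9/(-5 + 20) = 9/15 = 9*(1/15) = ⅗)
s(R) = R
(w(-2, 11) - 443)*s(2) = (⅗ - 443)*2 = -2212/5*2 = -4424/5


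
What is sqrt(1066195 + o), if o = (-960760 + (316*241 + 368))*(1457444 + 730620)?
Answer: I*sqrt(1934763892909) ≈ 1.391e+6*I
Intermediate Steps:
o = -1934764959104 (o = (-960760 + (76156 + 368))*2188064 = (-960760 + 76524)*2188064 = -884236*2188064 = -1934764959104)
sqrt(1066195 + o) = sqrt(1066195 - 1934764959104) = sqrt(-1934763892909) = I*sqrt(1934763892909)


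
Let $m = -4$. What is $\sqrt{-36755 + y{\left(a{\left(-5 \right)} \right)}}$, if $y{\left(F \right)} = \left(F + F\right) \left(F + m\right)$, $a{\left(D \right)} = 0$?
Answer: $i \sqrt{36755} \approx 191.72 i$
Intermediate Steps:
$y{\left(F \right)} = 2 F \left(-4 + F\right)$ ($y{\left(F \right)} = \left(F + F\right) \left(F - 4\right) = 2 F \left(-4 + F\right)$)
$\sqrt{-36755 + y{\left(a{\left(-5 \right)} \right)}} = \sqrt{-36755 + 2 \cdot 0 \left(-4 + 0\right)} = \sqrt{-36755 + 2 \cdot 0 \left(-4\right)} = \sqrt{-36755 + 0} = \sqrt{-36755} = i \sqrt{36755}$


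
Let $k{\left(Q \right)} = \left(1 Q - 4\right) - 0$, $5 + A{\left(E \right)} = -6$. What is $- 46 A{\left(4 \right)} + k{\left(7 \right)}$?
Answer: $509$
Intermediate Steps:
$A{\left(E \right)} = -11$ ($A{\left(E \right)} = -5 - 6 = -11$)
$k{\left(Q \right)} = -4 + Q$ ($k{\left(Q \right)} = \left(Q - 4\right) + 0 = \left(-4 + Q\right) + 0 = -4 + Q$)
$- 46 A{\left(4 \right)} + k{\left(7 \right)} = \left(-46\right) \left(-11\right) + \left(-4 + 7\right) = 506 + 3 = 509$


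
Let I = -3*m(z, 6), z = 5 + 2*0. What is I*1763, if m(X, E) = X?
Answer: -26445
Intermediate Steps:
z = 5 (z = 5 + 0 = 5)
I = -15 (I = -3*5 = -15)
I*1763 = -15*1763 = -26445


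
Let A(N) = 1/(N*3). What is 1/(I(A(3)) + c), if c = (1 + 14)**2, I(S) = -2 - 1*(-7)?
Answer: 1/230 ≈ 0.0043478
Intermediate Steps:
A(N) = 1/(3*N)
I(S) = 5 (I(S) = -2 + 7 = 5)
c = 225 (c = 15**2 = 225)
1/(I(A(3)) + c) = 1/(5 + 225) = 1/230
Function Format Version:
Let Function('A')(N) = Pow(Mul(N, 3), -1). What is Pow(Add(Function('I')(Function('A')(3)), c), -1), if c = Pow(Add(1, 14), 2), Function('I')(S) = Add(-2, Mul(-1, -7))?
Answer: Rational(1, 230) ≈ 0.0043478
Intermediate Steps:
Function('A')(N) = Mul(Rational(1, 3), Pow(N, -1)) (Function('A')(N) = Pow(Mul(3, N), -1) = Mul(Rational(1, 3), Pow(N, -1)))
Function('I')(S) = 5 (Function('I')(S) = Add(-2, 7) = 5)
c = 225 (c = Pow(15, 2) = 225)
Pow(Add(Function('I')(Function('A')(3)), c), -1) = Pow(Add(5, 225), -1) = Pow(230, -1) = Rational(1, 230)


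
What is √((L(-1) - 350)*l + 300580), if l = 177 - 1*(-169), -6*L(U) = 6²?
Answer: 2*√44351 ≈ 421.19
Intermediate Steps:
L(U) = -6 (L(U) = -⅙*6² = -⅙*36 = -6)
l = 346 (l = 177 + 169 = 346)
√((L(-1) - 350)*l + 300580) = √((-6 - 350)*346 + 300580) = √(-356*346 + 300580) = √(-123176 + 300580) = √177404 = 2*√44351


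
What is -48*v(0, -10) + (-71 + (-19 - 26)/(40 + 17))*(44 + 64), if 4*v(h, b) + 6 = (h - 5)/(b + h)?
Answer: -146058/19 ≈ -7687.3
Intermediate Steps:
v(h, b) = -3/2 + (-5 + h)/(4*(b + h)) (v(h, b) = -3/2 + ((h - 5)/(b + h))/4 = -3/2 + ((-5 + h)/(b + h))/4 = -3/2 + (-5 + h)/(4*(b + h)))
-48*v(0, -10) + (-71 + (-19 - 26)/(40 + 17))*(44 + 64) = -12*(-5 - 6*(-10) - 5*0)/(-10 + 0) + (-71 + (-19 - 26)/(40 + 17))*(44 + 64) = -12*(-5 + 60 + 0)/(-10) + (-71 - 45/57)*108 = -12*(-1)*55/10 + (-71 - 45*1/57)*108 = -48*(-11/8) + (-71 - 15/19)*108 = 66 - 1364/19*108 = 66 - 147312/19 = -146058/19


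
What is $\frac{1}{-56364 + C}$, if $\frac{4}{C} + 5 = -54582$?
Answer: $- \frac{54587}{3076741672} \approx -1.7742 \cdot 10^{-5}$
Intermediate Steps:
$C = - \frac{4}{54587}$ ($C = \frac{4}{-5 - 54582} = \frac{4}{-54587} = 4 \left(- \frac{1}{54587}\right) = - \frac{4}{54587} \approx -7.3278 \cdot 10^{-5}$)
$\frac{1}{-56364 + C} = \frac{1}{-56364 - \frac{4}{54587}} = \frac{1}{- \frac{3076741672}{54587}} = - \frac{54587}{3076741672}$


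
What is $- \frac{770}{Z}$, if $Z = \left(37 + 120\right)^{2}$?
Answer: $- \frac{770}{24649} \approx -0.031239$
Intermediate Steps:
$Z = 24649$ ($Z = 157^{2} = 24649$)
$- \frac{770}{Z} = - \frac{770}{24649}$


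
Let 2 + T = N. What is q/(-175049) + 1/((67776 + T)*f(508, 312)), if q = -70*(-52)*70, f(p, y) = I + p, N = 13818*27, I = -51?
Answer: -7333617902993/5038235811140 ≈ -1.4556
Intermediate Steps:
N = 373086
T = 373084 (T = -2 + 373086 = 373084)
f(p, y) = -51 + p
q = 254800 (q = 3640*70 = 254800)
q/(-175049) + 1/((67776 + T)*f(508, 312)) = 254800/(-175049) + 1/((67776 + 373084)*(-51 + 508)) = 254800*(-1/175049) + 1/(440860*457) = -36400/25007 + (1/440860)*(1/457) = -36400/25007 + 1/201473020 = -7333617902993/5038235811140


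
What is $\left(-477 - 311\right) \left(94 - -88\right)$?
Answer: $-143416$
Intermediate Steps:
$\left(-477 - 311\right) \left(94 - -88\right) = - 788 \left(94 + 88\right) = \left(-788\right) 182 = -143416$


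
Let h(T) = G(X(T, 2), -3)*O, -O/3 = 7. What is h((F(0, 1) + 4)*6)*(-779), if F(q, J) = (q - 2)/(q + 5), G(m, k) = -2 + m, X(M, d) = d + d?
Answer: 32718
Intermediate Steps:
X(M, d) = 2*d
F(q, J) = (-2 + q)/(5 + q)
O = -21 (O = -3*7 = -21)
h(T) = -42 (h(T) = (-2 + 2*2)*(-21) = (-2 + 4)*(-21) = 2*(-21) = -42)
h((F(0, 1) + 4)*6)*(-779) = -42*(-779) = 32718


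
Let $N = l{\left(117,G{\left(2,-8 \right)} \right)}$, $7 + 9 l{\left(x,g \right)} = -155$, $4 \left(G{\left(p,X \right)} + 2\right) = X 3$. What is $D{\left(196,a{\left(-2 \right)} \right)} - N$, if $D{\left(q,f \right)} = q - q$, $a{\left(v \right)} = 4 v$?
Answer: $18$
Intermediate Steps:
$G{\left(p,X \right)} = -2 + \frac{3 X}{4}$ ($G{\left(p,X \right)} = -2 + \frac{X 3}{4} = -2 + \frac{3 X}{4}$)
$l{\left(x,g \right)} = -18$ ($l{\left(x,g \right)} = - \frac{7}{9} + \frac{1}{9} \left(-155\right) = - \frac{7}{9} - \frac{155}{9} = -18$)
$N = -18$
$D{\left(q,f \right)} = 0$
$D{\left(196,a{\left(-2 \right)} \right)} - N = 0 - -18 = 0 + 18 = 18$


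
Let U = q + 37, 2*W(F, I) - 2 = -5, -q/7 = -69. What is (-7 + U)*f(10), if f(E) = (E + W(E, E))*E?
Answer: 43605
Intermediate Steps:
q = 483 (q = -7*(-69) = 483)
W(F, I) = -3/2 (W(F, I) = 1 + (1/2)*(-5) = 1 - 5/2 = -3/2)
U = 520 (U = 483 + 37 = 520)
f(E) = E*(-3/2 + E) (f(E) = (E - 3/2)*E = (-3/2 + E)*E = E*(-3/2 + E))
(-7 + U)*f(10) = (-7 + 520)*((1/2)*10*(-3 + 2*10)) = 513*((1/2)*10*(-3 + 20)) = 513*((1/2)*10*17) = 513*85 = 43605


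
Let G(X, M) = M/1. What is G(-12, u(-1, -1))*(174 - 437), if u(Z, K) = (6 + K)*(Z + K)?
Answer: 2630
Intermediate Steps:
u(Z, K) = (6 + K)*(K + Z)
G(X, M) = M (G(X, M) = M*1 = M)
G(-12, u(-1, -1))*(174 - 437) = ((-1)² + 6*(-1) + 6*(-1) - 1*(-1))*(174 - 437) = (1 - 6 - 6 + 1)*(-263) = -10*(-263) = 2630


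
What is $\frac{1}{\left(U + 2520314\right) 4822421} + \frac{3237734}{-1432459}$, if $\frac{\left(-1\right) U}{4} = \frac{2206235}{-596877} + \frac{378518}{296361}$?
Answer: $- \frac{2320316604863353274503312157711}{1026569323942632457799362555102} \approx -2.2603$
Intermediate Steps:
$U = \frac{570551096732}{58963688199}$ ($U = - 4 \left(\frac{2206235}{-596877} + \frac{378518}{296361}\right) = - 4 \left(2206235 \left(- \frac{1}{596877}\right) + 378518 \cdot \frac{1}{296361}\right) = - 4 \left(- \frac{2206235}{596877} + \frac{378518}{296361}\right) = \left(-4\right) \left(- \frac{142637774183}{58963688199}\right) = \frac{570551096732}{58963688199} \approx 9.6763$)
$\frac{1}{\left(U + 2520314\right) 4822421} + \frac{3237734}{-1432459} = \frac{1}{\left(\frac{570551096732}{58963688199} + 2520314\right) 4822421} + \frac{3237734}{-1432459} = \frac{1}{\frac{148607579410671218}{58963688199}} \cdot \frac{1}{4822421} + 3237734 \left(- \frac{1}{1432459}\right) = \frac{58963688199}{148607579410671218} \cdot \frac{1}{4822421} - \frac{3237734}{1432459} = \frac{58963688199}{716648311709188505778778} - \frac{3237734}{1432459} = - \frac{2320316604863353274503312157711}{1026569323942632457799362555102}$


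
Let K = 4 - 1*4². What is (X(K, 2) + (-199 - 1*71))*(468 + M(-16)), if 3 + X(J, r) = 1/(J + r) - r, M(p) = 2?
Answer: -129297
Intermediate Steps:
K = -12 (K = 4 - 1*16 = 4 - 16 = -12)
X(J, r) = -3 + 1/(J + r) - r (X(J, r) = -3 + (1/(J + r) - r) = -3 + 1/(J + r) - r)
(X(K, 2) + (-199 - 1*71))*(468 + M(-16)) = ((1 - 1*2² - 3*(-12) - 3*2 - 1*(-12)*2)/(-12 + 2) + (-199 - 1*71))*(468 + 2) = ((1 - 1*4 + 36 - 6 + 24)/(-10) + (-199 - 71))*470 = (-(1 - 4 + 36 - 6 + 24)/10 - 270)*470 = (-⅒*51 - 270)*470 = (-51/10 - 270)*470 = -2751/10*470 = -129297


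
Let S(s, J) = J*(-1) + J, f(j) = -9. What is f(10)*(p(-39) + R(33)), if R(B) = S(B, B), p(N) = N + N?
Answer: 702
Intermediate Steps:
p(N) = 2*N
S(s, J) = 0 (S(s, J) = -J + J = 0)
R(B) = 0
f(10)*(p(-39) + R(33)) = -9*(2*(-39) + 0) = -9*(-78 + 0) = -9*(-78) = 702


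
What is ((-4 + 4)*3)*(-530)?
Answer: 0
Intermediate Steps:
((-4 + 4)*3)*(-530) = (0*3)*(-530) = 0*(-530) = 0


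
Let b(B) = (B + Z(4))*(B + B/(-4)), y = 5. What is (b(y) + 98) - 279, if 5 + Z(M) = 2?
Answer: -347/2 ≈ -173.50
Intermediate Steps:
Z(M) = -3 (Z(M) = -5 + 2 = -3)
b(B) = 3*B*(-3 + B)/4 (b(B) = (B - 3)*(B + B/(-4)) = (-3 + B)*(B + B*(-¼)) = (-3 + B)*(B - B/4) = (-3 + B)*(3*B/4) = 3*B*(-3 + B)/4)
(b(y) + 98) - 279 = ((¾)*5*(-3 + 5) + 98) - 279 = ((¾)*5*2 + 98) - 279 = (15/2 + 98) - 279 = 211/2 - 279 = -347/2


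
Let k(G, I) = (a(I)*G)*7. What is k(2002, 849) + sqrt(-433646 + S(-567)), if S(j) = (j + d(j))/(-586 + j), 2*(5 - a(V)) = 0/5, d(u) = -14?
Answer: 70070 + I*sqrt(576492225321)/1153 ≈ 70070.0 + 658.52*I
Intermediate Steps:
a(V) = 5 (a(V) = 5 - 0/5 = 5 - 1/2*0 = 5 + 0 = 5)
k(G, I) = 35*G (k(G, I) = (5*G)*7 = 35*G)
S(j) = (-14 + j)/(-586 + j) (S(j) = (j - 14)/(-586 + j) = (-14 + j)/(-586 + j))
k(2002, 849) + sqrt(-433646 + S(-567)) = 35*2002 + sqrt(-433646 + (-14 - 567)/(-586 - 567)) = 70070 + sqrt(-433646 - 581/(-1153)) = 70070 + sqrt(-433646 - 1/1153*(-581)) = 70070 + sqrt(-433646 + 581/1153) = 70070 + sqrt(-499993257/1153) = 70070 + I*sqrt(576492225321)/1153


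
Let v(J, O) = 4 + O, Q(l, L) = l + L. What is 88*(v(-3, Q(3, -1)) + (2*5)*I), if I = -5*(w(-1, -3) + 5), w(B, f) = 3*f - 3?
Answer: 31328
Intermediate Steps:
w(B, f) = -3 + 3*f
Q(l, L) = L + l
I = 35 (I = -5*((-3 + 3*(-3)) + 5) = -5*((-3 - 9) + 5) = -5*(-12 + 5) = -5*(-7) = 35)
88*(v(-3, Q(3, -1)) + (2*5)*I) = 88*((4 + (-1 + 3)) + (2*5)*35) = 88*((4 + 2) + 10*35) = 88*(6 + 350) = 88*356 = 31328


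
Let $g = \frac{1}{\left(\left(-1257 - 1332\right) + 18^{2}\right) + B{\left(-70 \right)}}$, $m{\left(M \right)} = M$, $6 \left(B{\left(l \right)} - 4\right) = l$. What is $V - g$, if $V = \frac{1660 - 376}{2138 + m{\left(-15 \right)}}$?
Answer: $\frac{8760681}{14474614} \approx 0.60524$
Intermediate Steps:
$B{\left(l \right)} = 4 + \frac{l}{6}$
$V = \frac{1284}{2123}$ ($V = \frac{1660 - 376}{2138 - 15} = \frac{1284}{2123} \approx 0.6048$)
$g = - \frac{3}{6818}$ ($g = \frac{1}{\left(\left(-1257 - 1332\right) + 18^{2}\right) + \left(4 + \frac{1}{6} \left(-70\right)\right)} = \frac{1}{\left(-2589 + 324\right) + \left(4 - \frac{35}{3}\right)} = \frac{1}{-2265 - \frac{23}{3}} = \frac{1}{- \frac{6818}{3}} = - \frac{3}{6818} \approx -0.00044001$)
$V - g = \frac{1284}{2123} - - \frac{3}{6818} = \frac{1284}{2123} + \frac{3}{6818} = \frac{8760681}{14474614}$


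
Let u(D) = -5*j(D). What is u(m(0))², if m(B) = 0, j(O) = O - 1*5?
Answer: 625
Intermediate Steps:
j(O) = -5 + O (j(O) = O - 5 = -5 + O)
u(D) = 25 - 5*D (u(D) = -5*(-5 + D) = 25 - 5*D)
u(m(0))² = (25 - 5*0)² = (25 + 0)² = 25² = 625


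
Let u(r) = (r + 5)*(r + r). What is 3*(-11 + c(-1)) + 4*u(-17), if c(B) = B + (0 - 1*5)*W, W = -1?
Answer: 1611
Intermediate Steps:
c(B) = 5 + B (c(B) = B + (0 - 1*5)*(-1) = B + (0 - 5)*(-1) = B - 5*(-1) = B + 5 = 5 + B)
u(r) = 2*r*(5 + r) (u(r) = (5 + r)*(2*r) = 2*r*(5 + r))
3*(-11 + c(-1)) + 4*u(-17) = 3*(-11 + (5 - 1)) + 4*(2*(-17)*(5 - 17)) = 3*(-11 + 4) + 4*(2*(-17)*(-12)) = 3*(-7) + 4*408 = -21 + 1632 = 1611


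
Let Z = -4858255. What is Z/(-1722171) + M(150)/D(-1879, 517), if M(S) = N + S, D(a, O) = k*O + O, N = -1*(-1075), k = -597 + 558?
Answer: 8485056205/3075797406 ≈ 2.7587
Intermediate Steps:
k = -39
N = 1075
D(a, O) = -38*O (D(a, O) = -39*O + O = -38*O)
M(S) = 1075 + S
Z/(-1722171) + M(150)/D(-1879, 517) = -4858255/(-1722171) + (1075 + 150)/((-38*517)) = -4858255*(-1/1722171) + 1225/(-19646) = 4858255/1722171 + 1225*(-1/19646) = 4858255/1722171 - 1225/19646 = 8485056205/3075797406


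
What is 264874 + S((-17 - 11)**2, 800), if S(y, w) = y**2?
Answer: 879530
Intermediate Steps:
264874 + S((-17 - 11)**2, 800) = 264874 + ((-17 - 11)**2)**2 = 264874 + ((-28)**2)**2 = 264874 + 784**2 = 264874 + 614656 = 879530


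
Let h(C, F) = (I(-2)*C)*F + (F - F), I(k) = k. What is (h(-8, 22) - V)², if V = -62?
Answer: 171396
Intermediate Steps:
h(C, F) = -2*C*F (h(C, F) = (-2*C)*F + (F - F) = -2*C*F + 0 = -2*C*F)
(h(-8, 22) - V)² = (-2*(-8)*22 - 1*(-62))² = (352 + 62)² = 414² = 171396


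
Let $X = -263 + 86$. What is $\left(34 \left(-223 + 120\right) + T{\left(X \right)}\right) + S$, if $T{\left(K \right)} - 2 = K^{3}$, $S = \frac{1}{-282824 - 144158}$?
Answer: $- \frac{2369209113807}{426982} \approx -5.5487 \cdot 10^{6}$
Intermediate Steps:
$X = -177$
$S = - \frac{1}{426982}$ ($S = \frac{1}{-426982} = - \frac{1}{426982} \approx -2.342 \cdot 10^{-6}$)
$T{\left(K \right)} = 2 + K^{3}$
$\left(34 \left(-223 + 120\right) + T{\left(X \right)}\right) + S = \left(34 \left(-223 + 120\right) + \left(2 + \left(-177\right)^{3}\right)\right) - \frac{1}{426982} = \left(34 \left(-103\right) + \left(2 - 5545233\right)\right) - \frac{1}{426982} = \left(-3502 - 5545231\right) - \frac{1}{426982} = -5548733 - \frac{1}{426982} = - \frac{2369209113807}{426982}$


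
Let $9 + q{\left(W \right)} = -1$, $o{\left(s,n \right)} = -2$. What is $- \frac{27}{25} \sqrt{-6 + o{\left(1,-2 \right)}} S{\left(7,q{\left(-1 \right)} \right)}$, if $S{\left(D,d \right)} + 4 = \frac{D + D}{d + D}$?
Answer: $\frac{468 i \sqrt{2}}{25} \approx 26.474 i$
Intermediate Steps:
$q{\left(W \right)} = -10$ ($q{\left(W \right)} = -9 - 1 = -10$)
$S{\left(D,d \right)} = -4 + \frac{2 D}{D + d}$ ($S{\left(D,d \right)} = -4 + \frac{D + D}{d + D} = -4 + \frac{2 D}{D + d}$)
$- \frac{27}{25} \sqrt{-6 + o{\left(1,-2 \right)}} S{\left(7,q{\left(-1 \right)} \right)} = - \frac{27}{25} \sqrt{-6 - 2} \frac{2 \left(\left(-1\right) 7 - -20\right)}{7 - 10} = \left(-27\right) \frac{1}{25} \sqrt{-8} \frac{2 \left(-7 + 20\right)}{-3} = - \frac{27 \cdot 2 i \sqrt{2}}{25} \cdot 2 \left(- \frac{1}{3}\right) 13 = - \frac{54 i \sqrt{2}}{25} \left(- \frac{26}{3}\right) = \frac{468 i \sqrt{2}}{25}$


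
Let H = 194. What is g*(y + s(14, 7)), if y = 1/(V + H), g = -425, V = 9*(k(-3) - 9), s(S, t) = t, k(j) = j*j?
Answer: -577575/194 ≈ -2977.2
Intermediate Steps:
k(j) = j²
V = 0 (V = 9*((-3)² - 9) = 9*(9 - 9) = 9*0 = 0)
y = 1/194 (y = 1/(0 + 194) = 1/194 ≈ 0.0051546)
g*(y + s(14, 7)) = -425*(1/194 + 7) = -425*1359/194 = -577575/194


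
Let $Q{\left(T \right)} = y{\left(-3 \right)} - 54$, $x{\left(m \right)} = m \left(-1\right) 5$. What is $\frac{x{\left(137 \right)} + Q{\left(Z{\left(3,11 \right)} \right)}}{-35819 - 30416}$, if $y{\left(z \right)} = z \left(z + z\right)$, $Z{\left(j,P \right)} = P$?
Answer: $\frac{721}{66235} \approx 0.010885$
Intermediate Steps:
$y{\left(z \right)} = 2 z^{2}$ ($y{\left(z \right)} = z 2 z = 2 z^{2}$)
$x{\left(m \right)} = - 5 m$ ($x{\left(m \right)} = - m 5 = - 5 m$)
$Q{\left(T \right)} = -36$ ($Q{\left(T \right)} = 2 \left(-3\right)^{2} - 54 = 2 \cdot 9 - 54 = 18 - 54 = -36$)
$\frac{x{\left(137 \right)} + Q{\left(Z{\left(3,11 \right)} \right)}}{-35819 - 30416} = \frac{\left(-5\right) 137 - 36}{-35819 - 30416} = \frac{-685 - 36}{-66235} = \left(-721\right) \left(- \frac{1}{66235}\right) = \frac{721}{66235}$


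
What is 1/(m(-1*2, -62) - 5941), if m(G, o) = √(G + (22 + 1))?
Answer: -5941/35295460 - √21/35295460 ≈ -0.00016845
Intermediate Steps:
m(G, o) = √(23 + G) (m(G, o) = √(G + 23) = √(23 + G))
1/(m(-1*2, -62) - 5941) = 1/(√(23 - 1*2) - 5941) = 1/(√(23 - 2) - 5941) = 1/(√21 - 5941) = 1/(-5941 + √21)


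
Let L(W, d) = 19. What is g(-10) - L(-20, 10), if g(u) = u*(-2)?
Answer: 1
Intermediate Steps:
g(u) = -2*u
g(-10) - L(-20, 10) = -2*(-10) - 1*19 = 20 - 19 = 1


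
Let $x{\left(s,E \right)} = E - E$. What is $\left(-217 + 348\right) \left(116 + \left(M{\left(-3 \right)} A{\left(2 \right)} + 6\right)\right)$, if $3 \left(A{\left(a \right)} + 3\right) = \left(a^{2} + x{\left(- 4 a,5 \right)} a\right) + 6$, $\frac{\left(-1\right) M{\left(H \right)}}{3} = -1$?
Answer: $16113$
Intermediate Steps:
$x{\left(s,E \right)} = 0$
$M{\left(H \right)} = 3$ ($M{\left(H \right)} = \left(-3\right) \left(-1\right) = 3$)
$A{\left(a \right)} = -1 + \frac{a^{2}}{3}$ ($A{\left(a \right)} = -3 + \frac{\left(a^{2} + 0 a\right) + 6}{3} = -3 + \frac{\left(a^{2} + 0\right) + 6}{3} = -3 + \frac{a^{2} + 6}{3} = -3 + \frac{6 + a^{2}}{3} = -3 + \left(2 + \frac{a^{2}}{3}\right) = -1 + \frac{a^{2}}{3}$)
$\left(-217 + 348\right) \left(116 + \left(M{\left(-3 \right)} A{\left(2 \right)} + 6\right)\right) = \left(-217 + 348\right) \left(116 + \left(3 \left(-1 + \frac{2^{2}}{3}\right) + 6\right)\right) = 131 \left(116 + \left(3 \left(-1 + \frac{1}{3} \cdot 4\right) + 6\right)\right) = 131 \left(116 + \left(3 \left(-1 + \frac{4}{3}\right) + 6\right)\right) = 131 \left(116 + \left(3 \cdot \frac{1}{3} + 6\right)\right) = 131 \left(116 + \left(1 + 6\right)\right) = 131 \left(116 + 7\right) = 131 \cdot 123 = 16113$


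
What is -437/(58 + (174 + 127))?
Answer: -437/359 ≈ -1.2173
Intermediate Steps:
-437/(58 + (174 + 127)) = -437/(58 + 301) = -437/359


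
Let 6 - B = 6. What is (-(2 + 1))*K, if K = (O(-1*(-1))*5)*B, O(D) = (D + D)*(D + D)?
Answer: 0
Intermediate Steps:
B = 0 (B = 6 - 1*6 = 6 - 6 = 0)
O(D) = 4*D² (O(D) = (2*D)*(2*D) = 4*D²)
K = 0 (K = ((4*(-1*(-1))²)*5)*0 = ((4*1²)*5)*0 = ((4*1)*5)*0 = (4*5)*0 = 20*0 = 0)
(-(2 + 1))*K = -(2 + 1)*0 = -1*3*0 = -3*0 = 0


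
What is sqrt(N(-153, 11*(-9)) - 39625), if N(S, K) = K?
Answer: 2*I*sqrt(9931) ≈ 199.31*I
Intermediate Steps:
sqrt(N(-153, 11*(-9)) - 39625) = sqrt(11*(-9) - 39625) = sqrt(-99 - 39625) = sqrt(-39724) = 2*I*sqrt(9931)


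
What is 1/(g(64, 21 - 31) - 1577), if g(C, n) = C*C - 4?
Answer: 1/2515 ≈ 0.00039761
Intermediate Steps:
g(C, n) = -4 + C² (g(C, n) = C² - 4 = -4 + C²)
1/(g(64, 21 - 31) - 1577) = 1/((-4 + 64²) - 1577) = 1/((-4 + 4096) - 1577) = 1/(4092 - 1577) = 1/2515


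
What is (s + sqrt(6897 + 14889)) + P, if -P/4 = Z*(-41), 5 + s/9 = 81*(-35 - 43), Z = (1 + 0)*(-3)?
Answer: -57399 + sqrt(21786) ≈ -57251.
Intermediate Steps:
Z = -3 (Z = 1*(-3) = -3)
s = -56907 (s = -45 + 9*(81*(-35 - 43)) = -45 + 9*(81*(-78)) = -45 + 9*(-6318) = -45 - 56862 = -56907)
P = -492 (P = -(-12)*(-41) = -4*123 = -492)
(s + sqrt(6897 + 14889)) + P = (-56907 + sqrt(6897 + 14889)) - 492 = (-56907 + sqrt(21786)) - 492 = -57399 + sqrt(21786)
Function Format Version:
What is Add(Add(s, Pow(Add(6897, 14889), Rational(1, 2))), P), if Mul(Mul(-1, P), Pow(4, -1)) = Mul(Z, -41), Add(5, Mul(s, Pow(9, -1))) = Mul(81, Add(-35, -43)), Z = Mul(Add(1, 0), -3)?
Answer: Add(-57399, Pow(21786, Rational(1, 2))) ≈ -57251.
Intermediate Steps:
Z = -3 (Z = Mul(1, -3) = -3)
s = -56907 (s = Add(-45, Mul(9, Mul(81, Add(-35, -43)))) = Add(-45, Mul(9, Mul(81, -78))) = Add(-45, Mul(9, -6318)) = Add(-45, -56862) = -56907)
P = -492 (P = Mul(-4, Mul(-3, -41)) = Mul(-4, 123) = -492)
Add(Add(s, Pow(Add(6897, 14889), Rational(1, 2))), P) = Add(Add(-56907, Pow(Add(6897, 14889), Rational(1, 2))), -492) = Add(Add(-56907, Pow(21786, Rational(1, 2))), -492) = Add(-57399, Pow(21786, Rational(1, 2)))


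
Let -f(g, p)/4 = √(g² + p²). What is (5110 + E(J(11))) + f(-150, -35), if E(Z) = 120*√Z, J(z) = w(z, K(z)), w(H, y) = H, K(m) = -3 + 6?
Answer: 5110 - 20*√949 + 120*√11 ≈ 4891.9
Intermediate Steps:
K(m) = 3
f(g, p) = -4*√(g² + p²)
J(z) = z
(5110 + E(J(11))) + f(-150, -35) = (5110 + 120*√11) - 4*√((-150)² + (-35)²) = (5110 + 120*√11) - 4*√(22500 + 1225) = (5110 + 120*√11) - 20*√949 = 5110 - 20*√949 + 120*√11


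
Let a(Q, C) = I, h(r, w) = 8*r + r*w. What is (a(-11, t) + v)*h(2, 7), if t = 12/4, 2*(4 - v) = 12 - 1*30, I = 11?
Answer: 720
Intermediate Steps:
v = 13 (v = 4 - (12 - 1*30)/2 = 4 - (12 - 30)/2 = 4 - 1/2*(-18) = 4 + 9 = 13)
t = 3 (t = 12*(1/4) = 3)
a(Q, C) = 11
(a(-11, t) + v)*h(2, 7) = (11 + 13)*(2*(8 + 7)) = 24*(2*15) = 24*30 = 720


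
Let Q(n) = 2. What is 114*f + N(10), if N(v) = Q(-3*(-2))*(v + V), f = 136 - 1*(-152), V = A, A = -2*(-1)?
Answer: 32856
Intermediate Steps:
A = 2
V = 2
f = 288 (f = 136 + 152 = 288)
N(v) = 4 + 2*v (N(v) = 2*(v + 2) = 2*(2 + v) = 4 + 2*v)
114*f + N(10) = 114*288 + (4 + 2*10) = 32832 + (4 + 20) = 32832 + 24 = 32856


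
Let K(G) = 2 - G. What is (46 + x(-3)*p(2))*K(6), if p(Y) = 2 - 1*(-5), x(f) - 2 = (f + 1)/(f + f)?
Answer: -748/3 ≈ -249.33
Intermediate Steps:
x(f) = 2 + (1 + f)/(2*f) (x(f) = 2 + (f + 1)/(f + f) = 2 + (1 + f)/((2*f)) = 2 + (1 + f)*(1/(2*f)) = 2 + (1 + f)/(2*f))
p(Y) = 7 (p(Y) = 2 + 5 = 7)
(46 + x(-3)*p(2))*K(6) = (46 + ((½)*(1 + 5*(-3))/(-3))*7)*(2 - 1*6) = (46 + ((½)*(-⅓)*(1 - 15))*7)*(2 - 6) = (46 + ((½)*(-⅓)*(-14))*7)*(-4) = (46 + (7/3)*7)*(-4) = (46 + 49/3)*(-4) = (187/3)*(-4) = -748/3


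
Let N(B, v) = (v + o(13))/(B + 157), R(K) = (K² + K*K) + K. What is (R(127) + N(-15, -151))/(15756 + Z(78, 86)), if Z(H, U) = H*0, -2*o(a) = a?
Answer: 3065675/1491568 ≈ 2.0553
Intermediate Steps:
o(a) = -a/2
Z(H, U) = 0
R(K) = K + 2*K² (R(K) = (K² + K²) + K = 2*K² + K = K + 2*K²)
N(B, v) = (-13/2 + v)/(157 + B) (N(B, v) = (v - ½*13)/(B + 157) = (v - 13/2)/(157 + B) = (-13/2 + v)/(157 + B))
(R(127) + N(-15, -151))/(15756 + Z(78, 86)) = (127*(1 + 2*127) + (-13/2 - 151)/(157 - 15))/(15756 + 0) = (127*(1 + 254) - 315/2/142)/15756 = (127*255 + (1/142)*(-315/2))*(1/15756) = (32385 - 315/284)*(1/15756) = (9197025/284)*(1/15756) = 3065675/1491568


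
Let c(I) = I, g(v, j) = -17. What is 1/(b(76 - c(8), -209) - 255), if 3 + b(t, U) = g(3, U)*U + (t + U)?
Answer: 1/3154 ≈ 0.00031706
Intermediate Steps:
b(t, U) = -3 + t - 16*U (b(t, U) = -3 + (-17*U + (t + U)) = -3 + (-17*U + (U + t)) = -3 + (t - 16*U) = -3 + t - 16*U)
1/(b(76 - c(8), -209) - 255) = 1/((-3 + (76 - 1*8) - 16*(-209)) - 255) = 1/((-3 + (76 - 8) + 3344) - 255) = 1/((-3 + 68 + 3344) - 255) = 1/(3409 - 255) = 1/3154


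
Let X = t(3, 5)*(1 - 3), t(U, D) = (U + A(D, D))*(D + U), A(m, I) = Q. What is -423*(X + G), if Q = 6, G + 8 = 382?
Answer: -97290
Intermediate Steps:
G = 374 (G = -8 + 382 = 374)
A(m, I) = 6
t(U, D) = (6 + U)*(D + U) (t(U, D) = (U + 6)*(D + U) = (6 + U)*(D + U))
X = -144 (X = (3**2 + 6*5 + 6*3 + 5*3)*(1 - 3) = (9 + 30 + 18 + 15)*(-2) = 72*(-2) = -144)
-423*(X + G) = -423*(-144 + 374) = -423*230 = -97290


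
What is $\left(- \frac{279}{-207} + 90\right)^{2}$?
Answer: $\frac{4414201}{529} \approx 8344.4$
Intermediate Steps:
$\left(- \frac{279}{-207} + 90\right)^{2} = \left(\left(-279\right) \left(- \frac{1}{207}\right) + 90\right)^{2} = \left(\frac{31}{23} + 90\right)^{2} = \left(\frac{2101}{23}\right)^{2} = \frac{4414201}{529}$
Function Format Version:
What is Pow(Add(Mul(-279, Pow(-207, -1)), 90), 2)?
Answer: Rational(4414201, 529) ≈ 8344.4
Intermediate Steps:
Pow(Add(Mul(-279, Pow(-207, -1)), 90), 2) = Pow(Add(Mul(-279, Rational(-1, 207)), 90), 2) = Pow(Add(Rational(31, 23), 90), 2) = Pow(Rational(2101, 23), 2) = Rational(4414201, 529)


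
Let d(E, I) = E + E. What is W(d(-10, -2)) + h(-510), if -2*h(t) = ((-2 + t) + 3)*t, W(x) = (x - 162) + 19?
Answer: -129958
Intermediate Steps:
d(E, I) = 2*E
W(x) = -143 + x (W(x) = (-162 + x) + 19 = -143 + x)
h(t) = -t*(1 + t)/2 (h(t) = -((-2 + t) + 3)*t/2 = -(1 + t)*t/2 = -t*(1 + t)/2)
W(d(-10, -2)) + h(-510) = (-143 + 2*(-10)) - ½*(-510)*(1 - 510) = (-143 - 20) - ½*(-510)*(-509) = -163 - 129795 = -129958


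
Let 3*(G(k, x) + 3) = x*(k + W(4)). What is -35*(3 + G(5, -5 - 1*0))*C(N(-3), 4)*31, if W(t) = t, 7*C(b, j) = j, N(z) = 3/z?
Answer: 9300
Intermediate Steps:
C(b, j) = j/7
G(k, x) = -3 + x*(4 + k)/3 (G(k, x) = -3 + (x*(k + 4))/3 = -3 + (x*(4 + k))/3 = -3 + x*(4 + k)/3)
-35*(3 + G(5, -5 - 1*0))*C(N(-3), 4)*31 = -35*(3 + (-3 + 4*(-5 - 1*0)/3 + (⅓)*5*(-5 - 1*0)))*(⅐)*4*31 = -35*(3 + (-3 + 4*(-5 + 0)/3 + (⅓)*5*(-5 + 0)))*4/7*31 = -35*(3 + (-3 + (4/3)*(-5) + (⅓)*5*(-5)))*4/7*31 = -35*(3 + (-3 - 20/3 - 25/3))*4/7*31 = -35*(3 - 18)*4/7*31 = -(-525)*4/7*31 = -35*(-60/7)*31 = 300*31 = 9300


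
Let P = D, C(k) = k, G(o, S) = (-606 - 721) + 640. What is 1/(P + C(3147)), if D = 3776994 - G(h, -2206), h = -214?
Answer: 1/3780828 ≈ 2.6449e-7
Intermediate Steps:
G(o, S) = -687 (G(o, S) = -1327 + 640 = -687)
D = 3777681 (D = 3776994 - 1*(-687) = 3776994 + 687 = 3777681)
P = 3777681
1/(P + C(3147)) = 1/(3777681 + 3147) = 1/3780828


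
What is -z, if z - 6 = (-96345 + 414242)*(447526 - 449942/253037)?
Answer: -35998715575666662/253037 ≈ -1.4227e+11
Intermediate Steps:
z = 35998715575666662/253037 (z = 6 + (-96345 + 414242)*(447526 - 449942/253037) = 6 + 317897*(447526 - 449942*1/253037) = 6 + 317897*(447526 - 449942/253037) = 6 + 317897*(113240186520/253037) = 6 + 35998715574148440/253037 = 35998715575666662/253037 ≈ 1.4227e+11)
-z = -1*35998715575666662/253037 = -35998715575666662/253037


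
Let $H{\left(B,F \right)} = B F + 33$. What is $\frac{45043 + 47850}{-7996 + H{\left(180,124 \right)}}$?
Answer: $\frac{92893}{14357} \approx 6.4702$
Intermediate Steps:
$H{\left(B,F \right)} = 33 + B F$
$\frac{45043 + 47850}{-7996 + H{\left(180,124 \right)}} = \frac{45043 + 47850}{-7996 + \left(33 + 180 \cdot 124\right)} = \frac{92893}{-7996 + \left(33 + 22320\right)} = \frac{92893}{-7996 + 22353} = \frac{92893}{14357}$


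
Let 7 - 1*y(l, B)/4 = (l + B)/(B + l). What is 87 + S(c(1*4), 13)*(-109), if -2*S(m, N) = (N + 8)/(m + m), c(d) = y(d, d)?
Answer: 3547/32 ≈ 110.84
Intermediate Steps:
y(l, B) = 24 (y(l, B) = 28 - 4*(l + B)/(B + l) = 28 - 4*(B + l)/(B + l) = 28 - 4*1 = 28 - 4 = 24)
c(d) = 24
S(m, N) = -(8 + N)/(4*m) (S(m, N) = -(N + 8)/(2*(m + m)) = -(8 + N)/(2*(2*m)) = -(8 + N)*1/(2*m)/2 = -(8 + N)/(4*m))
87 + S(c(1*4), 13)*(-109) = 87 + ((1/4)*(-8 - 1*13)/24)*(-109) = 87 + ((1/4)*(1/24)*(-8 - 13))*(-109) = 87 + ((1/4)*(1/24)*(-21))*(-109) = 87 - 7/32*(-109) = 87 + 763/32 = 3547/32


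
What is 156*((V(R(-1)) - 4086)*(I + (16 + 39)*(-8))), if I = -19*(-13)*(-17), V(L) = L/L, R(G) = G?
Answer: 2956249140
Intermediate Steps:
V(L) = 1
I = -4199 (I = 247*(-17) = -4199)
156*((V(R(-1)) - 4086)*(I + (16 + 39)*(-8))) = 156*((1 - 4086)*(-4199 + (16 + 39)*(-8))) = 156*(-4085*(-4199 + 55*(-8))) = 156*(-4085*(-4199 - 440)) = 156*(-4085*(-4639)) = 156*18950315 = 2956249140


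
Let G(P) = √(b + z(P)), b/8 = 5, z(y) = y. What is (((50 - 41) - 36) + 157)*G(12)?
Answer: 260*√13 ≈ 937.44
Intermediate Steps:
b = 40 (b = 8*5 = 40)
G(P) = √(40 + P)
(((50 - 41) - 36) + 157)*G(12) = (((50 - 41) - 36) + 157)*√(40 + 12) = ((9 - 36) + 157)*√52 = (-27 + 157)*(2*√13) = 130*(2*√13) = 260*√13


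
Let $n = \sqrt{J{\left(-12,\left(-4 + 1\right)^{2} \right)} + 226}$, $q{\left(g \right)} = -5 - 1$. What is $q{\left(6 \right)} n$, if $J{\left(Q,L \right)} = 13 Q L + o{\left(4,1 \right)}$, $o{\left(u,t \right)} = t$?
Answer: $- 6 i \sqrt{1177} \approx - 205.84 i$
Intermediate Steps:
$q{\left(g \right)} = -6$
$J{\left(Q,L \right)} = 1 + 13 L Q$ ($J{\left(Q,L \right)} = 13 Q L + 1 = 13 L Q + 1 = 1 + 13 L Q$)
$n = i \sqrt{1177}$ ($n = \sqrt{\left(1 + 13 \left(-4 + 1\right)^{2} \left(-12\right)\right) + 226} = \sqrt{\left(1 + 13 \left(-3\right)^{2} \left(-12\right)\right) + 226} = \sqrt{\left(1 + 13 \cdot 9 \left(-12\right)\right) + 226} = \sqrt{\left(1 - 1404\right) + 226} = \sqrt{-1403 + 226} = \sqrt{-1177} = i \sqrt{1177} \approx 34.307 i$)
$q{\left(6 \right)} n = - 6 i \sqrt{1177}$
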